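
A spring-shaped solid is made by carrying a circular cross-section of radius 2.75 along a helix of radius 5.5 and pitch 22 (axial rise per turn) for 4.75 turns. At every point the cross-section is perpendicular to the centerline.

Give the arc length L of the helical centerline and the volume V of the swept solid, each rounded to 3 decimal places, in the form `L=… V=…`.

2πR = 2π·5.5 = 34.557519
per-turn = √(34.557519² + 22²) = √(1194.2221 + 484) = √1678.2221 = 40.966110
L = 4.75 × 40.966110 = 194.589020
V = π·2.75² × L = 23.758294 × 194.589020 = 4623.103242

L=194.589 V=4623.103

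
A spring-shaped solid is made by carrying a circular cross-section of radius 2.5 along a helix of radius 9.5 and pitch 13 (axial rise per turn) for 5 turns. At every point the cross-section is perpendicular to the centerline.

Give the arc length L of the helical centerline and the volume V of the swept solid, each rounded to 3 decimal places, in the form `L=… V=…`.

2πR = 2π·9.5 = 59.690260
per-turn = √(59.690260² + 13²) = √(3562.9272 + 169) = √3731.9272 = 61.089501
L = 5 × 61.089501 = 305.447507
V = π·2.5² × L = 19.634954 × 305.447507 = 5997.447781

L=305.448 V=5997.448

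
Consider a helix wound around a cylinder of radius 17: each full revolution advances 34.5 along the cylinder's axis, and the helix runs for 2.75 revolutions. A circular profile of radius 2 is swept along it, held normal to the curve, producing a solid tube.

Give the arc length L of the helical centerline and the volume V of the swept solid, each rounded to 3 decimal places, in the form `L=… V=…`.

L=308.681 V=3878.997

2πR = 2π·17 = 106.814150
per-turn = √(106.814150² + 34.5²) = √(11409.2627 + 1190.25) = √12599.5127 = 112.247551
L = 2.75 × 112.247551 = 308.680765
V = π·2² × L = 12.566371 × 308.680765 = 3878.996895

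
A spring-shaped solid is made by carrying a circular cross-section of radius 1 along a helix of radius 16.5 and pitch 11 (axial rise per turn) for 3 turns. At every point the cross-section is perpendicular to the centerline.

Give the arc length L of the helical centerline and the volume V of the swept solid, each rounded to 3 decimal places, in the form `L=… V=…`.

2πR = 2π·16.5 = 103.672558
per-turn = √(103.672558² + 11²) = √(10747.9992 + 121) = √10868.9992 = 104.254492
L = 3 × 104.254492 = 312.763477
V = π·1² × L = 3.141593 × 312.763477 = 982.575443

L=312.763 V=982.575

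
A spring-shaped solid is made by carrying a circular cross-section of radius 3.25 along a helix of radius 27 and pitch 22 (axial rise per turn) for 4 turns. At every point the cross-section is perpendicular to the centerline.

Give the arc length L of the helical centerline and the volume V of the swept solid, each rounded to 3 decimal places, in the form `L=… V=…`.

L=684.266 V=22706.056

2πR = 2π·27 = 169.646003
per-turn = √(169.646003² + 22²) = √(28779.7664 + 484) = √29263.7664 = 171.066556
L = 4 × 171.066556 = 684.266222
V = π·3.25² × L = 33.183072 × 684.266222 = 22706.055597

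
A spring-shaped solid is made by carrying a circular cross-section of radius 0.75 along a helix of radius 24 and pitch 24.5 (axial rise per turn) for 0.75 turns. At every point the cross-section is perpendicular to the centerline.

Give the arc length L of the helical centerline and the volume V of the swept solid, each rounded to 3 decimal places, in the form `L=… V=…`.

L=114.580 V=202.480

2πR = 2π·24 = 150.796447
per-turn = √(150.796447² + 24.5²) = √(22739.5685 + 600.25) = √23339.8185 = 152.773750
L = 0.75 × 152.773750 = 114.580312
V = π·0.75² × L = 1.767146 × 114.580312 = 202.480125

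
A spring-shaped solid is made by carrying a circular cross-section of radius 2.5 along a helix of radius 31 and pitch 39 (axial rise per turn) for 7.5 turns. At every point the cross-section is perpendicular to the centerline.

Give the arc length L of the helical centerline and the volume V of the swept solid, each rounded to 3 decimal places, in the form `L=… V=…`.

2πR = 2π·31 = 194.778745
per-turn = √(194.778745² + 39²) = √(37938.7593 + 1521) = √39459.7593 = 198.644807
L = 7.5 × 198.644807 = 1489.836052
V = π·2.5² × L = 19.634954 × 1489.836052 = 29252.862474

L=1489.836 V=29252.862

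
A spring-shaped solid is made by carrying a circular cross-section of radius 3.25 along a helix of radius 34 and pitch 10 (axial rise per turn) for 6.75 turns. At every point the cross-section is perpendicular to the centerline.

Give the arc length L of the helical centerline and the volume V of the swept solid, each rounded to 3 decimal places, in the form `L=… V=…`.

L=1443.570 V=47902.088

2πR = 2π·34 = 213.628300
per-turn = √(213.628300² + 10²) = √(45637.0508 + 100) = √45737.0508 = 213.862224
L = 6.75 × 213.862224 = 1443.570010
V = π·3.25² × L = 33.183072 × 1443.570010 = 47902.088174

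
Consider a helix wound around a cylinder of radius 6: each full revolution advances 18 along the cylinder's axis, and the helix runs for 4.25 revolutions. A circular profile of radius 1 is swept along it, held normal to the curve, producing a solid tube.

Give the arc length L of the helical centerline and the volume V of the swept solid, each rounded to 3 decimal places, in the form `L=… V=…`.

2πR = 2π·6 = 37.699112
per-turn = √(37.699112² + 18²) = √(1421.2230 + 324) = √1745.2230 = 41.775867
L = 4.25 × 41.775867 = 177.547433
V = π·1² × L = 3.141593 × 177.547433 = 557.781712

L=177.547 V=557.782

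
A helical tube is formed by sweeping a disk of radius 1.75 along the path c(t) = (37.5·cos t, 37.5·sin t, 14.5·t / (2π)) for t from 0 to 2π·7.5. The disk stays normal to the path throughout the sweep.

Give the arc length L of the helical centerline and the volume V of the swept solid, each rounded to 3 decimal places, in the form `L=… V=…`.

2πR = 2π·37.5 = 235.619449
per-turn = √(235.619449² + 14.5²) = √(55516.5248 + 210.25) = √55726.7748 = 236.065192
L = 7.5 × 236.065192 = 1770.488938
V = π·1.75² × L = 9.621128 × 1770.488938 = 17034.099814

L=1770.489 V=17034.100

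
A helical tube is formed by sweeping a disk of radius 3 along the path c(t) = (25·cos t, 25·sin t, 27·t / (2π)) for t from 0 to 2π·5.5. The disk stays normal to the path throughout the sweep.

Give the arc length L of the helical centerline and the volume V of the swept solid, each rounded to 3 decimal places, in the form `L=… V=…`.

L=876.608 V=24785.499

2πR = 2π·25 = 157.079633
per-turn = √(157.079633² + 27²) = √(24674.0110 + 729) = √25403.0110 = 159.383221
L = 5.5 × 159.383221 = 876.607713
V = π·3² × L = 28.274334 × 876.607713 = 24785.499167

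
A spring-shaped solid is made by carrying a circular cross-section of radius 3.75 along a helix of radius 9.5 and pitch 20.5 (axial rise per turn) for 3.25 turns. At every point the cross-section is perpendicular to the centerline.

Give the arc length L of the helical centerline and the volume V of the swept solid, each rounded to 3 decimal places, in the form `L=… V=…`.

L=205.115 V=9061.719

2πR = 2π·9.5 = 59.690260
per-turn = √(59.690260² + 20.5²) = √(3562.9272 + 420.25) = √3983.1772 = 63.112417
L = 3.25 × 63.112417 = 205.115355
V = π·3.75² × L = 44.178647 × 205.115355 = 9061.718821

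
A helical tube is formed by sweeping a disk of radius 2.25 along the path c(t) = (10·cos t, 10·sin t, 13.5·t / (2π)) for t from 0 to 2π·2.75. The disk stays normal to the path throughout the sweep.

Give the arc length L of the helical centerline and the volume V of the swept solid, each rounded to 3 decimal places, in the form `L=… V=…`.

L=176.731 V=2810.784

2πR = 2π·10 = 62.831853
per-turn = √(62.831853² + 13.5²) = √(3947.8418 + 182.25) = √4130.0918 = 64.265790
L = 2.75 × 64.265790 = 176.730922
V = π·2.25² × L = 15.904313 × 176.730922 = 2810.783873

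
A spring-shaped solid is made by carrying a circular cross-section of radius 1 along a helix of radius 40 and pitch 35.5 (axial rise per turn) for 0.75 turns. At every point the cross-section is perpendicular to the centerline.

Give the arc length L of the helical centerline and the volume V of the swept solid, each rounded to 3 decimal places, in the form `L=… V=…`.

2πR = 2π·40 = 251.327412
per-turn = √(251.327412² + 35.5²) = √(63165.4682 + 1260.25) = √64425.7182 = 253.822218
L = 0.75 × 253.822218 = 190.366663
V = π·1² × L = 3.141593 × 190.366663 = 598.054511

L=190.367 V=598.055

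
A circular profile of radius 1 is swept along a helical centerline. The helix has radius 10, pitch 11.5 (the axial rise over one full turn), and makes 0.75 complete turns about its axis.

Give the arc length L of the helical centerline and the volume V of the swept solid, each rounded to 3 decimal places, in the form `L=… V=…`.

2πR = 2π·10 = 62.831853
per-turn = √(62.831853² + 11.5²) = √(3947.8418 + 132.25) = √4080.0918 = 63.875596
L = 0.75 × 63.875596 = 47.906697
V = π·1² × L = 3.141593 × 47.906697 = 150.503327

L=47.907 V=150.503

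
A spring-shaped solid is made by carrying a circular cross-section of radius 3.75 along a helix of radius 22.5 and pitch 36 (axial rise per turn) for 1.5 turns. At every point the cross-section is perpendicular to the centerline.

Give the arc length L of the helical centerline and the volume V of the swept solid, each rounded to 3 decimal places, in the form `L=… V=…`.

2πR = 2π·22.5 = 141.371669
per-turn = √(141.371669² + 36²) = √(19985.9489 + 1296) = √21281.9489 = 145.883340
L = 1.5 × 145.883340 = 218.825010
V = π·3.75² × L = 44.178647 × 218.825010 = 9667.392809

L=218.825 V=9667.393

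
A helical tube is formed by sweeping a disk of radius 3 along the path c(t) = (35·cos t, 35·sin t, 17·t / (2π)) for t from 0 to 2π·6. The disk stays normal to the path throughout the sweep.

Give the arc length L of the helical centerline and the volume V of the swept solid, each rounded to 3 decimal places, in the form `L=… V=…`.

L=1323.406 V=37418.410

2πR = 2π·35 = 219.911486
per-turn = √(219.911486² + 17²) = √(48361.0616 + 289) = √48650.0616 = 220.567590
L = 6 × 220.567590 = 1323.405537
V = π·3² × L = 28.274334 × 1323.405537 = 37418.410025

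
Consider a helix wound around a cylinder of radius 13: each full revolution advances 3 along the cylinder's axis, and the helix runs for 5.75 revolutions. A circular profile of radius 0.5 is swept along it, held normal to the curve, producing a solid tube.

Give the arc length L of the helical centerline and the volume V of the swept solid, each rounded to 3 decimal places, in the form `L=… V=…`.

L=469.985 V=369.125

2πR = 2π·13 = 81.681409
per-turn = √(81.681409² + 3²) = √(6671.8526 + 9) = √6680.8526 = 81.736483
L = 5.75 × 81.736483 = 469.984775
V = π·0.5² × L = 0.785398 × 469.984775 = 369.125179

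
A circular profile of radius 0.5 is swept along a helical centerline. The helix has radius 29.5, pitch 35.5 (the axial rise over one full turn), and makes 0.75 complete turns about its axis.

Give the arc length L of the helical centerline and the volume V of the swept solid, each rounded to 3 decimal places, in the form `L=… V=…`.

L=141.542 V=111.167

2πR = 2π·29.5 = 185.353967
per-turn = √(185.353967² + 35.5²) = √(34356.0929 + 1260.25) = √35616.3429 = 188.722926
L = 0.75 × 188.722926 = 141.542195
V = π·0.5² × L = 0.785398 × 141.542195 = 111.166980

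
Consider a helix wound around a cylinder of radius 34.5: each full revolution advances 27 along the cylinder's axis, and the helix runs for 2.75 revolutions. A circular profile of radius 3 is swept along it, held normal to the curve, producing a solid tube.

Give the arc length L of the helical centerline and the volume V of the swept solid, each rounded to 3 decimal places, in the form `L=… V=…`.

2πR = 2π·34.5 = 216.769893
per-turn = √(216.769893² + 27²) = √(46989.1866 + 729) = √47718.1866 = 218.444928
L = 2.75 × 218.444928 = 600.723552
V = π·3² × L = 28.274334 × 600.723552 = 16985.058277

L=600.724 V=16985.058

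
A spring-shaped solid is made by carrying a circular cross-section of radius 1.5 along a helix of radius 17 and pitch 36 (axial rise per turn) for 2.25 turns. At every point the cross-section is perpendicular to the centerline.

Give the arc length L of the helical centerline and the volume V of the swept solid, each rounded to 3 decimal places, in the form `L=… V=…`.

L=253.615 V=1792.696

2πR = 2π·17 = 106.814150
per-turn = √(106.814150² + 36²) = √(11409.2627 + 1296) = √12705.2627 = 112.717624
L = 2.25 × 112.717624 = 253.614653
V = π·1.5² × L = 7.068583 × 253.614653 = 1792.696346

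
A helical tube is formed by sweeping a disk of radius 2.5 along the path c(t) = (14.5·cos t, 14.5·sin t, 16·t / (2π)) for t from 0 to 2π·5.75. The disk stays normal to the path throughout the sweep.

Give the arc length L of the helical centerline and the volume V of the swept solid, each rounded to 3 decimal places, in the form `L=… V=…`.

2πR = 2π·14.5 = 91.106187
per-turn = √(91.106187² + 16²) = √(8300.3373 + 256) = √8556.3373 = 92.500472
L = 5.75 × 92.500472 = 531.877713
V = π·2.5² × L = 19.634954 × 531.877713 = 10443.394482

L=531.878 V=10443.394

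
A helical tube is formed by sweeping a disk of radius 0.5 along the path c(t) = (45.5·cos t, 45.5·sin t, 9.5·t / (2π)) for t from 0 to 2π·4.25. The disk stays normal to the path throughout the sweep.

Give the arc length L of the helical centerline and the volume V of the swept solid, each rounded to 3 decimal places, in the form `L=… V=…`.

L=1215.682 V=954.794

2πR = 2π·45.5 = 285.884931
per-turn = √(285.884931² + 9.5²) = √(81730.1940 + 90.25) = √81820.4440 = 286.042731
L = 4.25 × 286.042731 = 1215.681607
V = π·0.5² × L = 0.785398 × 1215.681607 = 954.794102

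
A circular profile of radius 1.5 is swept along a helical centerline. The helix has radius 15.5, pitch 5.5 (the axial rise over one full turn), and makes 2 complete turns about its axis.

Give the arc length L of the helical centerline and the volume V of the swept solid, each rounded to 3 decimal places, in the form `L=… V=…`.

2πR = 2π·15.5 = 97.389372
per-turn = √(97.389372² + 5.5²) = √(9484.6898 + 30.25) = √9514.9398 = 97.544553
L = 2 × 97.544553 = 195.089106
V = π·1.5² × L = 7.068583 × 195.089106 = 1379.003631

L=195.089 V=1379.004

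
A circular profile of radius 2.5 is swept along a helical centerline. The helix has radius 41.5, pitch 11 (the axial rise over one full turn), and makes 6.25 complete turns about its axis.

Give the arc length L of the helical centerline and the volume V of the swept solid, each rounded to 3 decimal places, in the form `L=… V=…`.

L=1631.151 V=32027.569

2πR = 2π·41.5 = 260.752190
per-turn = √(260.752190² + 11²) = √(67991.7047 + 121) = √68112.7047 = 260.984108
L = 6.25 × 260.984108 = 1631.150676
V = π·2.5² × L = 19.634954 × 1631.150676 = 32027.568631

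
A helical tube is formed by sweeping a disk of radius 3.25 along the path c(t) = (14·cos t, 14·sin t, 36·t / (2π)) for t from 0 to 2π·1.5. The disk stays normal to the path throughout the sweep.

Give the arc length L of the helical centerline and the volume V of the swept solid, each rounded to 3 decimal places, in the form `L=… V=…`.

L=142.569 V=4730.885

2πR = 2π·14 = 87.964594
per-turn = √(87.964594² + 36²) = √(7737.7699 + 1296) = √9033.7699 = 95.046146
L = 1.5 × 95.046146 = 142.569219
V = π·3.25² × L = 33.183072 × 142.569219 = 4730.884712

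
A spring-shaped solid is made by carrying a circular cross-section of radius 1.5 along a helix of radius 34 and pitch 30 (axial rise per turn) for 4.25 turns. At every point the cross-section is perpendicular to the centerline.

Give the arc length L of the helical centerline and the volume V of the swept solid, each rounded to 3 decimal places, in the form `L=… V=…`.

2πR = 2π·34 = 213.628300
per-turn = √(213.628300² + 30²) = √(45637.0508 + 900) = √46537.0508 = 215.724479
L = 4.25 × 215.724479 = 916.829035
V = π·1.5² × L = 7.068583 × 916.829035 = 6480.682561

L=916.829 V=6480.683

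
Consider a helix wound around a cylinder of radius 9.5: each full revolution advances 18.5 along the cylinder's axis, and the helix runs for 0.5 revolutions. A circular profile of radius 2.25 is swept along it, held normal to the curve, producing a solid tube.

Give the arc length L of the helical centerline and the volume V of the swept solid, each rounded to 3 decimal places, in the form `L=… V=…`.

L=31.246 V=496.942

2πR = 2π·9.5 = 59.690260
per-turn = √(59.690260² + 18.5²) = √(3562.9272 + 342.25) = √3905.1772 = 62.491417
L = 0.5 × 62.491417 = 31.245708
V = π·2.25² × L = 15.904313 × 31.245708 = 496.941521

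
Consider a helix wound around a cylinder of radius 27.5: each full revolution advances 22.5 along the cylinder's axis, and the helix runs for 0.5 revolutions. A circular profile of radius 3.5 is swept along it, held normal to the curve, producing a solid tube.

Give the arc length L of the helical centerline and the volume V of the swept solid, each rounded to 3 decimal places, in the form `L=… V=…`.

L=87.123 V=3352.893

2πR = 2π·27.5 = 172.787596
per-turn = √(172.787596² + 22.5²) = √(29855.5533 + 506.25) = √30361.8033 = 174.246387
L = 0.5 × 174.246387 = 87.123193
V = π·3.5² × L = 38.484510 × 87.123193 = 3352.893408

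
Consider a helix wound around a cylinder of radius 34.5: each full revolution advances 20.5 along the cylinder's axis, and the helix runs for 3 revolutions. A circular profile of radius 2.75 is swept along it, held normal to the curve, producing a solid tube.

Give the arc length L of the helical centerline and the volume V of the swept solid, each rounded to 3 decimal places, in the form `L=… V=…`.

L=653.211 V=15519.185

2πR = 2π·34.5 = 216.769893
per-turn = √(216.769893² + 20.5²) = √(46989.1866 + 420.25) = √47409.4366 = 217.737081
L = 3 × 217.737081 = 653.211244
V = π·2.75² × L = 23.758294 × 653.211244 = 15519.185063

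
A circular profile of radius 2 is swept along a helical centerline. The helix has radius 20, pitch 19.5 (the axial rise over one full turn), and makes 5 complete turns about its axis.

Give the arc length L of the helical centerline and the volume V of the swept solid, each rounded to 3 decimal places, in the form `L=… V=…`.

2πR = 2π·20 = 125.663706
per-turn = √(125.663706² + 19.5²) = √(15791.3670 + 380.25) = √16171.6170 = 127.167673
L = 5 × 127.167673 = 635.838365
V = π·2² × L = 12.566371 × 635.838365 = 7990.180542

L=635.838 V=7990.181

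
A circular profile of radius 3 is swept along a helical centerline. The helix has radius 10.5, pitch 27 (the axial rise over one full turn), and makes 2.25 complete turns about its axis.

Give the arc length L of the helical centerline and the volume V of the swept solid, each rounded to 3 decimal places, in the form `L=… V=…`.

2πR = 2π·10.5 = 65.973446
per-turn = √(65.973446² + 27²) = √(4352.4955 + 729) = √5081.4955 = 71.284609
L = 2.25 × 71.284609 = 160.390371
V = π·3² × L = 28.274334 × 160.390371 = 4534.930907

L=160.390 V=4534.931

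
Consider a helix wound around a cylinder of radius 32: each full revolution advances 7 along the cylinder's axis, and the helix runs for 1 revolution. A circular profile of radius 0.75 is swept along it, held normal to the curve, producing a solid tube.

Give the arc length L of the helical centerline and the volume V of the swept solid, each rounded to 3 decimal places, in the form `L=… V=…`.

2πR = 2π·32 = 201.061930
per-turn = √(201.061930² + 7²) = √(40425.8996 + 49) = √40474.8996 = 201.183746
L = 1 × 201.183746 = 201.183746
V = π·0.75² × L = 1.767146 × 201.183746 = 355.521025

L=201.184 V=355.521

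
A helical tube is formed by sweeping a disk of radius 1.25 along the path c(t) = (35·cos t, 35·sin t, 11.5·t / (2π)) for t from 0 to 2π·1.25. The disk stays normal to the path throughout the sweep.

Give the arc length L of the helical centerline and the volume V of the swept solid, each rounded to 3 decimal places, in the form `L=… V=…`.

L=275.265 V=1351.204

2πR = 2π·35 = 219.911486
per-turn = √(219.911486² + 11.5²) = √(48361.0616 + 132.25) = √48493.3116 = 220.211970
L = 1.25 × 220.211970 = 275.264962
V = π·1.25² × L = 4.908739 × 275.264962 = 1351.203723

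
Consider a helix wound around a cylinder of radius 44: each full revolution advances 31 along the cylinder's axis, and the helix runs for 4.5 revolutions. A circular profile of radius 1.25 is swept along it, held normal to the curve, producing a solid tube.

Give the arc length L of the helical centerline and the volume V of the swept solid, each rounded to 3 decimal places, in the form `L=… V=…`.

2πR = 2π·44 = 276.460154
per-turn = √(276.460154² + 31²) = √(76430.2165 + 961) = √77391.2165 = 278.192769
L = 4.5 × 278.192769 = 1251.867459
V = π·1.25² × L = 4.908739 × 1251.867459 = 6145.090017

L=1251.867 V=6145.090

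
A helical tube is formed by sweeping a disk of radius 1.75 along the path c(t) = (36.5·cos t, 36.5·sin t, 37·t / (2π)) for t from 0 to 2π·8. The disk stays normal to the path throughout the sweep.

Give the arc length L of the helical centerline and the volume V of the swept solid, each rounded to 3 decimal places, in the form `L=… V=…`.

L=1858.414 V=17880.041

2πR = 2π·36.5 = 229.336264
per-turn = √(229.336264² + 37²) = √(52595.1219 + 1369) = √53964.1219 = 232.301790
L = 8 × 232.301790 = 1858.414324
V = π·1.75² × L = 9.621128 × 1858.414324 = 17880.041159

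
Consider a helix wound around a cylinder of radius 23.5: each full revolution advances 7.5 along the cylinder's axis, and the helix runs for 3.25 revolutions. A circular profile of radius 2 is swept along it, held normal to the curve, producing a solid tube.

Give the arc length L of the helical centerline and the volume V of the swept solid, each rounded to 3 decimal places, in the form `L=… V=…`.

2πR = 2π·23.5 = 147.654855
per-turn = √(147.654855² + 7.5²) = √(21801.9561 + 56.25) = √21858.2061 = 147.845210
L = 3.25 × 147.845210 = 480.496933
V = π·2² × L = 12.566371 × 480.496933 = 6038.102533

L=480.497 V=6038.103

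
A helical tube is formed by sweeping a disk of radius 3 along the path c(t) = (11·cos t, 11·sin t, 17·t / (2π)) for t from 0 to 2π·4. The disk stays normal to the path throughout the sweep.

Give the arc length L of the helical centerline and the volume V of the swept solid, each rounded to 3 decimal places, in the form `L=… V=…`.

L=284.700 V=8049.709

2πR = 2π·11 = 69.115038
per-turn = √(69.115038² + 17²) = √(4776.8885 + 289) = √5065.8885 = 71.175056
L = 4 × 71.175056 = 284.700222
V = π·3² × L = 28.274334 × 284.700222 = 8049.709137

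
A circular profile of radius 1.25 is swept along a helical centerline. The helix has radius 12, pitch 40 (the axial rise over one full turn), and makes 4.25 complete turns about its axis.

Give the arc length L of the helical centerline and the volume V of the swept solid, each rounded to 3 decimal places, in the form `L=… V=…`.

L=362.744 V=1780.616

2πR = 2π·12 = 75.398224
per-turn = √(75.398224² + 40²) = √(5684.8921 + 1600) = √7284.8921 = 85.351580
L = 4.25 × 85.351580 = 362.744213
V = π·1.25² × L = 4.908739 × 362.744213 = 1780.616493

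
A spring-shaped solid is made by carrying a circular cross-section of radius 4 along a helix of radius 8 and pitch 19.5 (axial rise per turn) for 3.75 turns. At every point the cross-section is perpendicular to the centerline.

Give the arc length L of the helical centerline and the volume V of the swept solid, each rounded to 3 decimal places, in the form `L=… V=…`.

L=202.183 V=10162.811

2πR = 2π·8 = 50.265482
per-turn = √(50.265482² + 19.5²) = √(2526.6187 + 380.25) = √2906.8687 = 53.915385
L = 3.75 × 53.915385 = 202.182693
V = π·4² × L = 50.265482 × 202.182693 = 10162.810623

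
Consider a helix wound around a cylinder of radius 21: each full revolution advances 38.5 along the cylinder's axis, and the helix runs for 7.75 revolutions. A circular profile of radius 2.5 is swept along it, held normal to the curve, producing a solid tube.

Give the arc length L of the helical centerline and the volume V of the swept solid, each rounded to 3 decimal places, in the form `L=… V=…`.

L=1065.230 V=20915.740

2πR = 2π·21 = 131.946891
per-turn = √(131.946891² + 38.5²) = √(17409.9822 + 1482.25) = √18892.2322 = 137.449017
L = 7.75 × 137.449017 = 1065.229879
V = π·2.5² × L = 19.634954 × 1065.229879 = 20915.739757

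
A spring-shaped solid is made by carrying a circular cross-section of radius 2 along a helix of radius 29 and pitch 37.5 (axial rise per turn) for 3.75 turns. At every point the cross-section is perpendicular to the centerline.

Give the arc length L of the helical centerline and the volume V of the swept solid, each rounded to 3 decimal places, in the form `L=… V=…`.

2πR = 2π·29 = 182.212374
per-turn = √(182.212374² + 37.5²) = √(33201.3492 + 1406.25) = √34607.5992 = 186.031178
L = 3.75 × 186.031178 = 697.616918
V = π·2² × L = 12.566371 × 697.616918 = 8766.512734

L=697.617 V=8766.513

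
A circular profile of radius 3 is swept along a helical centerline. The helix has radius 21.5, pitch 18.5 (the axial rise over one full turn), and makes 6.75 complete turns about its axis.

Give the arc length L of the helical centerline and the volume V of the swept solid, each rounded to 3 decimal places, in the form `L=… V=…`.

L=920.358 V=26022.515

2πR = 2π·21.5 = 135.088484
per-turn = √(135.088484² + 18.5²) = √(18248.8985 + 342.25) = √18591.1485 = 136.349362
L = 6.75 × 136.349362 = 920.358194
V = π·3² × L = 28.274334 × 920.358194 = 26022.514868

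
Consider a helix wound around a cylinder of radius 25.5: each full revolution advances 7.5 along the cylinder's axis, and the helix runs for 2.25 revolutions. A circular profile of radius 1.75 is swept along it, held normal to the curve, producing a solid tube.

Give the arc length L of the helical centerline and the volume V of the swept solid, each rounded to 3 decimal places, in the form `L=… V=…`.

L=360.893 V=3472.193

2πR = 2π·25.5 = 160.221225
per-turn = √(160.221225² + 7.5²) = √(25670.8410 + 56.25) = √25727.0910 = 160.396668
L = 2.25 × 160.396668 = 360.892503
V = π·1.75² × L = 9.621128 × 360.892503 = 3472.192782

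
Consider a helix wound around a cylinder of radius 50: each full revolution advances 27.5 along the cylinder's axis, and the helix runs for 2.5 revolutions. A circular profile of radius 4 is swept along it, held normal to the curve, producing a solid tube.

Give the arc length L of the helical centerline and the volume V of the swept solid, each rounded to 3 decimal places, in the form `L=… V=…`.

2πR = 2π·50 = 314.159265
per-turn = √(314.159265² + 27.5²) = √(98696.0440 + 756.25) = √99452.2940 = 315.360578
L = 2.5 × 315.360578 = 788.401444
V = π·4² × L = 50.265482 × 788.401444 = 39629.378974

L=788.401 V=39629.379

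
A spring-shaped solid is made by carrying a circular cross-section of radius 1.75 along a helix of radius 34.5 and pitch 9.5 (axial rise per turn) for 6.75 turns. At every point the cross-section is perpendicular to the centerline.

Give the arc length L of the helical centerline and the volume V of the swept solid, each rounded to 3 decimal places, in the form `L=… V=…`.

2πR = 2π·34.5 = 216.769893
per-turn = √(216.769893² + 9.5²) = √(46989.1866 + 90.25) = √47079.4366 = 216.977963
L = 6.75 × 216.977963 = 1464.601252
V = π·1.75² × L = 9.621128 × 1464.601252 = 14091.115387

L=1464.601 V=14091.115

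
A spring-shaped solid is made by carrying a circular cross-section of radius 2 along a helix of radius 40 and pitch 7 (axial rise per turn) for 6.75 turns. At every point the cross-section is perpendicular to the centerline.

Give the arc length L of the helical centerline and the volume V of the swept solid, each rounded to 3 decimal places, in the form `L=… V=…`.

2πR = 2π·40 = 251.327412
per-turn = √(251.327412² + 7²) = √(63165.4682 + 49) = √63214.4682 = 251.424876
L = 6.75 × 251.424876 = 1697.117912
V = π·2² × L = 12.566371 × 1697.117912 = 21326.612653

L=1697.118 V=21326.613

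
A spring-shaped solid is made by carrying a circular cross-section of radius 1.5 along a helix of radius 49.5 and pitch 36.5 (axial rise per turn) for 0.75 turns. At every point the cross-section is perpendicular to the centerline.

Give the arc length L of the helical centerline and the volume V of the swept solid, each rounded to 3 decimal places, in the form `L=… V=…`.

L=234.864 V=1660.156

2πR = 2π·49.5 = 311.017673
per-turn = √(311.017673² + 36.5²) = √(96731.9927 + 1332.25) = √98064.2427 = 313.152108
L = 0.75 × 313.152108 = 234.864081
V = π·1.5² × L = 7.068583 × 234.864081 = 1660.156361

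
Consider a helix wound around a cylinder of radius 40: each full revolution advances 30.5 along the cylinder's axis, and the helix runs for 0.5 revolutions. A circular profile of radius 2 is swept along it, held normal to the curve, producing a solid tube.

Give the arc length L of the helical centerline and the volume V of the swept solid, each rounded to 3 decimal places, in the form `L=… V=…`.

L=126.586 V=1590.722

2πR = 2π·40 = 251.327412
per-turn = √(251.327412² + 30.5²) = √(63165.4682 + 930.25) = √64095.7182 = 253.171322
L = 0.5 × 253.171322 = 126.585661
V = π·2² × L = 12.566371 × 126.585661 = 1590.722329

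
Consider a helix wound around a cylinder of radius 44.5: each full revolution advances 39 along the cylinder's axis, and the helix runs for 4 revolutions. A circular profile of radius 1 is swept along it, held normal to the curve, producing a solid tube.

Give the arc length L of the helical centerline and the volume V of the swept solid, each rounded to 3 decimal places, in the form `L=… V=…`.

2πR = 2π·44.5 = 279.601746
per-turn = √(279.601746² + 39²) = √(78177.1365 + 1521) = √79698.1365 = 282.308584
L = 4 × 282.308584 = 1129.234335
V = π·1² × L = 3.141593 × 1129.234335 = 3547.594291

L=1129.234 V=3547.594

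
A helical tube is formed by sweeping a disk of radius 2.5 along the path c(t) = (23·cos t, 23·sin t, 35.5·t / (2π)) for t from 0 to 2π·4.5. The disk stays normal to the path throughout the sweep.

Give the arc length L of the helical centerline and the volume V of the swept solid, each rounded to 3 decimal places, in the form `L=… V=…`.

L=669.644 V=13148.424

2πR = 2π·23 = 144.513262
per-turn = √(144.513262² + 35.5²) = √(20884.0829 + 1260.25) = √22144.3329 = 148.809720
L = 4.5 × 148.809720 = 669.643742
V = π·2.5² × L = 19.634954 × 669.643742 = 13148.424132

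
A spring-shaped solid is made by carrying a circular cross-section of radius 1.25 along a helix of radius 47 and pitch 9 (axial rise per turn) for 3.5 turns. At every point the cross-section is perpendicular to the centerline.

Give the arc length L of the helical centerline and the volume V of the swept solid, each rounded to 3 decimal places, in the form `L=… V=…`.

L=1034.064 V=5075.949

2πR = 2π·47 = 295.309709
per-turn = √(295.309709² + 9²) = √(87207.8245 + 81) = √87288.8245 = 295.446822
L = 3.5 × 295.446822 = 1034.063876
V = π·1.25² × L = 4.908739 × 1034.063876 = 5075.949182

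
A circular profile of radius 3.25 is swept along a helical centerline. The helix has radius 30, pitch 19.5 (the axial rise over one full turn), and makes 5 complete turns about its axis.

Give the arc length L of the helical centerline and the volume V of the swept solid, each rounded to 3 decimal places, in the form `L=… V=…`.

L=947.508 V=31441.213

2πR = 2π·30 = 188.495559
per-turn = √(188.495559² + 19.5²) = √(35530.5758 + 380.25) = √35910.8258 = 189.501519
L = 5 × 189.501519 = 947.507597
V = π·3.25² × L = 33.183072 × 947.507597 = 31441.213189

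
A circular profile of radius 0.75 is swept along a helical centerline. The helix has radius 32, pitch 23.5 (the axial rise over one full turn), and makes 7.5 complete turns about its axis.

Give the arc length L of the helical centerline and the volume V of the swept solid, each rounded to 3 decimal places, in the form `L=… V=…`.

2πR = 2π·32 = 201.061930
per-turn = √(201.061930² + 23.5²) = √(40425.8996 + 552.25) = √40978.1496 = 202.430604
L = 7.5 × 202.430604 = 1518.229534
V = π·0.75² × L = 1.767146 × 1518.229534 = 2682.933046

L=1518.230 V=2682.933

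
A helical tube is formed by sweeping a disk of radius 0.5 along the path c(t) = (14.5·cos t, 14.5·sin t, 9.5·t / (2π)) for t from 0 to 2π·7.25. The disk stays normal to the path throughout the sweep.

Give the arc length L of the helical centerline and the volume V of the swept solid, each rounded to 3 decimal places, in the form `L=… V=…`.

2πR = 2π·14.5 = 91.106187
per-turn = √(91.106187² + 9.5²) = √(8300.3373 + 90.25) = √8390.5873 = 91.600149
L = 7.25 × 91.600149 = 664.101080
V = π·0.5² × L = 0.785398 × 664.101080 = 521.583769

L=664.101 V=521.584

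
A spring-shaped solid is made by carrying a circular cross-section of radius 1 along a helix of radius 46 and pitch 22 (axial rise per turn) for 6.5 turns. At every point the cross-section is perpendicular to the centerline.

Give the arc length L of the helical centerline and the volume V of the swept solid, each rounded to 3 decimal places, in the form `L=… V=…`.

2πR = 2π·46 = 289.026524
per-turn = √(289.026524² + 22²) = √(83536.3317 + 484) = √84020.3317 = 289.862608
L = 6.5 × 289.862608 = 1884.106954
V = π·1² × L = 3.141593 × 1884.106954 = 5919.096564

L=1884.107 V=5919.097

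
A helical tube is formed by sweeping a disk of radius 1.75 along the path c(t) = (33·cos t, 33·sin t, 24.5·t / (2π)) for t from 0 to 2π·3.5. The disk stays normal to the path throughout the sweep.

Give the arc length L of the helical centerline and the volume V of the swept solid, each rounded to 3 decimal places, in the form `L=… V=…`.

L=730.756 V=7030.701

2πR = 2π·33 = 207.345115
per-turn = √(207.345115² + 24.5²) = √(42991.9968 + 600.25) = √43592.2468 = 208.787564
L = 3.5 × 208.787564 = 730.756473
V = π·1.75² × L = 9.621128 × 730.756473 = 7030.701200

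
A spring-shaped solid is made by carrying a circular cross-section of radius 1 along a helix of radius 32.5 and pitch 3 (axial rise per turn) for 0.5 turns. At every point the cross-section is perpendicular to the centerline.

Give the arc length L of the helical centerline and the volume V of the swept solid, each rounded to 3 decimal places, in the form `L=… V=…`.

2πR = 2π·32.5 = 204.203522
per-turn = √(204.203522² + 3²) = √(41699.0786 + 9) = √41708.0786 = 204.225558
L = 0.5 × 204.225558 = 102.112779
V = π·1² × L = 3.141593 × 102.112779 = 320.796757

L=102.113 V=320.797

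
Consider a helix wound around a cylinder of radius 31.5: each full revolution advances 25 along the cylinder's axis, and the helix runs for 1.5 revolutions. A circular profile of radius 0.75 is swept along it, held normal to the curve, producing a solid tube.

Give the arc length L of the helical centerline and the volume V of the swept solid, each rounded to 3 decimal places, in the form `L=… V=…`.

L=299.240 V=528.800

2πR = 2π·31.5 = 197.920337
per-turn = √(197.920337² + 25²) = √(39172.4599 + 625) = √39797.4599 = 199.493007
L = 1.5 × 199.493007 = 299.239511
V = π·0.75² × L = 1.767146 × 299.239511 = 528.799865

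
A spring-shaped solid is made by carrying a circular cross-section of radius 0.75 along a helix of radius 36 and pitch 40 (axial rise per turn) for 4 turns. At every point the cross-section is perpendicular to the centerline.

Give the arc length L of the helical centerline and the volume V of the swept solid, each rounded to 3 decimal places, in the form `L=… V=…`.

L=918.817 V=1623.683

2πR = 2π·36 = 226.194671
per-turn = √(226.194671² + 40²) = √(51164.0292 + 1600) = √52764.0292 = 229.704221
L = 4 × 229.704221 = 918.816885
V = π·0.75² × L = 1.767146 × 918.816885 = 1623.683461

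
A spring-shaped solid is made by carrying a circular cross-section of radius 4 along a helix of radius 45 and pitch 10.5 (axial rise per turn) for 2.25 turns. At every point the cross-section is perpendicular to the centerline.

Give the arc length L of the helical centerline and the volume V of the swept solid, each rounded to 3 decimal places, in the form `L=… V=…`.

2πR = 2π·45 = 282.743339
per-turn = √(282.743339² + 10.5²) = √(79943.7956 + 110.25) = √80054.0456 = 282.938236
L = 2.25 × 282.938236 = 636.611032
V = π·4² × L = 50.265482 × 636.611032 = 31999.560663

L=636.611 V=31999.561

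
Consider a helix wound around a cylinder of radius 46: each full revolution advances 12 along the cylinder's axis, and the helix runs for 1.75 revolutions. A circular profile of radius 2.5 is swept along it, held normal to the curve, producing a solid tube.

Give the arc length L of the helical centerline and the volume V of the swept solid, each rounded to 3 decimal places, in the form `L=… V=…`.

L=506.232 V=9939.846

2πR = 2π·46 = 289.026524
per-turn = √(289.026524² + 12²) = √(83536.3317 + 144) = √83680.3317 = 289.275529
L = 1.75 × 289.275529 = 506.232176
V = π·2.5² × L = 19.634954 × 506.232176 = 9939.845526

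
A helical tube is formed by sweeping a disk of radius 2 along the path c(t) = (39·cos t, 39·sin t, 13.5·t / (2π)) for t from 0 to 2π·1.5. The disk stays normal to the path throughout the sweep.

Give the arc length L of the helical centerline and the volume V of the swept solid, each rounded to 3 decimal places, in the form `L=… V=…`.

L=368.124 V=4625.979

2πR = 2π·39 = 245.044227
per-turn = √(245.044227² + 13.5²) = √(60046.6732 + 182.25) = √60228.9232 = 245.415817
L = 1.5 × 245.415817 = 368.123725
V = π·2² × L = 12.566371 × 368.123725 = 4625.979164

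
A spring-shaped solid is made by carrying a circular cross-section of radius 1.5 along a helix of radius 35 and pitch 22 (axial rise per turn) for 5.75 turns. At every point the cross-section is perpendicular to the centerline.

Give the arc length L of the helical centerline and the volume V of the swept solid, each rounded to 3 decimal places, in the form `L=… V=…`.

L=1270.803 V=8982.776

2πR = 2π·35 = 219.911486
per-turn = √(219.911486² + 22²) = √(48361.0616 + 484) = √48845.0616 = 221.009189
L = 5.75 × 221.009189 = 1270.802836
V = π·1.5² × L = 7.068583 × 1270.802836 = 8982.775921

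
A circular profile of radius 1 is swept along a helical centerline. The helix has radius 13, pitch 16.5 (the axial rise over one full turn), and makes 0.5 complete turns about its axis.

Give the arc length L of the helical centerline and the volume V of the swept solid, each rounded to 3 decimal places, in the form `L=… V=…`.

L=41.666 V=130.896

2πR = 2π·13 = 81.681409
per-turn = √(81.681409² + 16.5²) = √(6671.8526 + 272.25) = √6944.1026 = 83.331282
L = 0.5 × 83.331282 = 41.665641
V = π·1² × L = 3.141593 × 41.665641 = 130.896472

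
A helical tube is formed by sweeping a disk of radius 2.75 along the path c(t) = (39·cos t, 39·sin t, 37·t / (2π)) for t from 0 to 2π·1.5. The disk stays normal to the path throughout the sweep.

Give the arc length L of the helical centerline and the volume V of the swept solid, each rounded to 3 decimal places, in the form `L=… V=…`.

L=371.733 V=8831.737

2πR = 2π·39 = 245.044227
per-turn = √(245.044227² + 37²) = √(60046.6732 + 1369) = √61415.6732 = 247.821858
L = 1.5 × 247.821858 = 371.732787
V = π·2.75² × L = 23.758294 × 371.732787 = 8831.736998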